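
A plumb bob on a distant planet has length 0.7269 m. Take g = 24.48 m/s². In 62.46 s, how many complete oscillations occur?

57

T = 2π√(L/g) = 2π√(0.7269/24.48) = 1.0827 s.
Number of complete oscillations = ⌊62.46/1.0827⌋ = ⌊57.689⌋ = 57.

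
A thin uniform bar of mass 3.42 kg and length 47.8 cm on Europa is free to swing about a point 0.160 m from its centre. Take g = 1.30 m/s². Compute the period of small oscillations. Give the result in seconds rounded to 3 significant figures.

For a physical pendulum T = 2π√(I/(mgd)), with d = 0.1600 m from pivot to centre of mass.
I_cm = mL²/12 = 3.42 × 0.478²/12 = 0.06512 kg·m²; I = I_cm + md² = 0.06512 + 3.42 × 0.1600² = 0.1527 kg·m².
T = 2π√(0.1527/(3.42 × 1.30 × 0.1600)) = 2.91 s.

2.91 s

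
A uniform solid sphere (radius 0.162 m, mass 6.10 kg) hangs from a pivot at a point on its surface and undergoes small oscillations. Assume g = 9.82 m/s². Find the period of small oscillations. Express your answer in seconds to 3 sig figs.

I_cm = (2/5)mr² = 0.06404 kg·m². The pivot is at distance d = 0.162 m from the centre of mass.
By the parallel-axis theorem, I = I_cm + md² = 0.06404 + 0.1601 = 0.2241 kg·m².
T = 2π√(I/(mgd)) = 2π√(0.2241/(6.10 × 9.82 × 0.162)) = 0.955 s.

0.955 s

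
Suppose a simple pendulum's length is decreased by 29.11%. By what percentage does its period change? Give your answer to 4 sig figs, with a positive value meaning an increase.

-15.80%

T ∝ √L, so T'/T = √(0.70890) = 0.84196.
Percentage change in T = (0.84196 − 1) × 100% = -15.80%.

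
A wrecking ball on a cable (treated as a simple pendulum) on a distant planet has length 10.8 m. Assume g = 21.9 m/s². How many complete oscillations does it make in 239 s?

54

T = 2π√(L/g) = 2π√(10.8/21.9) = 4.412 s.
Number of complete oscillations = ⌊239/4.412⌋ = ⌊54.17⌋ = 54.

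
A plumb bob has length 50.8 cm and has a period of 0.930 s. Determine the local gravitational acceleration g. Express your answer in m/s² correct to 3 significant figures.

From T = 2π√(L/g), g = 4π²L/T² = 4π² × 0.508/0.9300² = 23.2 m/s².

23.2 m/s²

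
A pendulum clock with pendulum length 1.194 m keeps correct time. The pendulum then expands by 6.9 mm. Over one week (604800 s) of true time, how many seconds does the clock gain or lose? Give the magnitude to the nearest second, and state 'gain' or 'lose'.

T ∝ √L, so T'/T = √(1.20090/1.194) = 1.00289.
In 604800 s of true time the clock registers 604800/1.00289 = 603060.0 s, so it loses 1740 s.

lose 1740 s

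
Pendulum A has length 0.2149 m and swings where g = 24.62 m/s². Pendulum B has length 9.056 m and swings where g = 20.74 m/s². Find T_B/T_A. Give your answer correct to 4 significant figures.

7.073

T = 2π√(L/g), so T_B/T_A = √((L_B/g_B)/(L_A/g_A)) = √((9.056/20.74)/(0.2149/24.62)) = 7.073.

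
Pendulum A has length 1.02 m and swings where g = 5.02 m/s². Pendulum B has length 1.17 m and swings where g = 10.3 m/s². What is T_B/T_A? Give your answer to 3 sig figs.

T = 2π√(L/g), so T_B/T_A = √((L_B/g_B)/(L_A/g_A)) = √((1.17/10.3)/(1.02/5.02)) = 0.748.

0.748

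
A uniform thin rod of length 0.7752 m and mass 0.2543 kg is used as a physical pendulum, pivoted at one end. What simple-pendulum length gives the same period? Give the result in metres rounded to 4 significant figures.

The equivalent simple-pendulum length is L_eq = I/(md), where I is about the pivot and d = 0.38760 m.
I_cm = (1/12)mL² = 0.012735 kg·m², so I = I_cm + md² = 0.012735 + 0.038204 = 0.050939 kg·m².
L_eq = 0.050939/(0.2543 × 0.38760) = 0.5168 m.

0.5168 m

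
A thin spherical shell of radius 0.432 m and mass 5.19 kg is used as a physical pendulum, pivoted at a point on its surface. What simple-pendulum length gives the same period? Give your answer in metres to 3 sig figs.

0.720 m

The equivalent simple-pendulum length is L_eq = I/(md), where I is about the pivot and d = 0.4320 m.
I_cm = (2/3)mR² = 0.6457 kg·m², so I = I_cm + md² = 0.6457 + 0.9686 = 1.614 kg·m².
L_eq = 1.614/(5.19 × 0.4320) = 0.720 m.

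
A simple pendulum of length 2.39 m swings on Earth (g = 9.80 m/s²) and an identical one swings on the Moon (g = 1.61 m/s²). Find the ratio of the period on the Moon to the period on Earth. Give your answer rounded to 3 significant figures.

2.47

T ∝ 1/√g, so T₂/T₁ = √(g₁/g₂) = √(9.80/1.61) = 2.47.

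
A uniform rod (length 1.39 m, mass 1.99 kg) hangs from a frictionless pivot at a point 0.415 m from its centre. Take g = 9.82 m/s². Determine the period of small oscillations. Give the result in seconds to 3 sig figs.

1.80 s

For a physical pendulum T = 2π√(I/(mgd)), with d = 0.4150 m from pivot to centre of mass.
I_cm = mL²/12 = 1.99 × 1.39²/12 = 0.3204 kg·m²; I = I_cm + md² = 0.3204 + 1.99 × 0.4150² = 0.6631 kg·m².
T = 2π√(0.6631/(1.99 × 9.82 × 0.4150)) = 1.80 s.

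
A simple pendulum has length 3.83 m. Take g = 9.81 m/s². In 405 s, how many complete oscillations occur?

T = 2π√(L/g) = 2π√(3.83/9.81) = 3.926 s.
Number of complete oscillations = ⌊405/3.926⌋ = ⌊103.2⌋ = 103.

103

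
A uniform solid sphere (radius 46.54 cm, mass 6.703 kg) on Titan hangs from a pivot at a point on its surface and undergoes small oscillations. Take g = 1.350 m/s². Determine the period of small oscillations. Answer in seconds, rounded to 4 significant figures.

I_cm = (2/5)mr² = 0.58074 kg·m². The pivot is at distance d = 0.4654 m from the centre of mass.
By the parallel-axis theorem, I = I_cm + md² = 0.58074 + 1.4519 = 2.0326 kg·m².
T = 2π√(I/(mgd)) = 2π√(2.0326/(6.703 × 1.350 × 0.4654)) = 4.365 s.

4.365 s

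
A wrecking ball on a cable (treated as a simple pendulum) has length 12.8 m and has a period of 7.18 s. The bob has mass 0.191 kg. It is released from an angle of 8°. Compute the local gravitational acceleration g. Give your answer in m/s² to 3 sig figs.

9.80 m/s²

From T = 2π√(L/g), g = 4π²L/T² = 4π² × 12.8/7.180² = 9.80 m/s².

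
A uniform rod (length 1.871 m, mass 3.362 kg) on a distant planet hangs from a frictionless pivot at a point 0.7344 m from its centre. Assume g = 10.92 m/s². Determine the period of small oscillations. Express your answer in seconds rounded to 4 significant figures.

2.023 s

For a physical pendulum T = 2π√(I/(mgd)), with d = 0.73440 m from pivot to centre of mass.
I_cm = mL²/12 = 3.362 × 1.871²/12 = 0.98076 kg·m²; I = I_cm + md² = 0.98076 + 3.362 × 0.73440² = 2.7940 kg·m².
T = 2π√(2.7940/(3.362 × 10.92 × 0.73440)) = 2.023 s.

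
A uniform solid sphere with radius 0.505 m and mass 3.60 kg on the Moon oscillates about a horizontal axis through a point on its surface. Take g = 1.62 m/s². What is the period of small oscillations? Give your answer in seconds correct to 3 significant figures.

4.15 s

I_cm = (2/5)mr² = 0.3672 kg·m². The pivot is at distance d = 0.505 m from the centre of mass.
By the parallel-axis theorem, I = I_cm + md² = 0.3672 + 0.9181 = 1.285 kg·m².
T = 2π√(I/(mgd)) = 2π√(1.285/(3.60 × 1.62 × 0.505)) = 4.15 s.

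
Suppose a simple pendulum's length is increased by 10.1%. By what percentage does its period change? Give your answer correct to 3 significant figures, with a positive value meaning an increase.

4.93%

T ∝ √L, so T'/T = √(1.101) = 1.049.
Percentage change in T = (1.049 − 1) × 100% = 4.93%.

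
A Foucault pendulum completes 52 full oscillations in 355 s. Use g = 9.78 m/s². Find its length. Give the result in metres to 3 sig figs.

11.5 m

T = 355/52 = 6.827 s.
From T = 2π√(L/g), L = gT²/(4π²) = 9.78 × 6.827²/(4π²) = 11.5 m.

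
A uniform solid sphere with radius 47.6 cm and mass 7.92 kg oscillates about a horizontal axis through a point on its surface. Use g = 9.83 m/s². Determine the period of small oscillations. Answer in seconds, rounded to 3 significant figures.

1.64 s

I_cm = (2/5)mr² = 0.7178 kg·m². The pivot is at distance d = 0.476 m from the centre of mass.
By the parallel-axis theorem, I = I_cm + md² = 0.7178 + 1.794 = 2.512 kg·m².
T = 2π√(I/(mgd)) = 2π√(2.512/(7.92 × 9.83 × 0.476)) = 1.64 s.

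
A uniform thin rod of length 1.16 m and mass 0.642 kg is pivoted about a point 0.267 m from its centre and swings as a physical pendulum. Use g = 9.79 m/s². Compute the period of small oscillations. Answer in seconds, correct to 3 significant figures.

For a physical pendulum T = 2π√(I/(mgd)), with d = 0.2670 m from pivot to centre of mass.
I_cm = mL²/12 = 0.642 × 1.16²/12 = 0.07199 kg·m²; I = I_cm + md² = 0.07199 + 0.642 × 0.2670² = 0.1178 kg·m².
T = 2π√(0.1178/(0.642 × 9.79 × 0.2670)) = 1.66 s.

1.66 s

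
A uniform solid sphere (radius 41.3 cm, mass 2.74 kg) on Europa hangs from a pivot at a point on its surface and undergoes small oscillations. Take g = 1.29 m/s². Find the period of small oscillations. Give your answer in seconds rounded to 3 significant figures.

I_cm = (2/5)mr² = 0.1869 kg·m². The pivot is at distance d = 0.413 m from the centre of mass.
By the parallel-axis theorem, I = I_cm + md² = 0.1869 + 0.4674 = 0.6543 kg·m².
T = 2π√(I/(mgd)) = 2π√(0.6543/(2.74 × 1.29 × 0.413)) = 4.21 s.

4.21 s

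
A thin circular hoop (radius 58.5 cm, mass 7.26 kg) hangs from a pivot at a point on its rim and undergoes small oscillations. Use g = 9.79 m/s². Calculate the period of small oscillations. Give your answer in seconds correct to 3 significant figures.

I_cm = mr² = 2.485 kg·m². The pivot is at distance d = 0.585 m from the centre of mass.
By the parallel-axis theorem, I = I_cm + md² = 2.485 + 2.485 = 4.969 kg·m².
T = 2π√(I/(mgd)) = 2π√(4.969/(7.26 × 9.79 × 0.585)) = 2.17 s.

2.17 s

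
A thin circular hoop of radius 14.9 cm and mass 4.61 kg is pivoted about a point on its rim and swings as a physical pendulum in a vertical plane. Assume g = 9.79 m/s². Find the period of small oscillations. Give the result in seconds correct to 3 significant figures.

1.10 s

I_cm = mr² = 0.1023 kg·m². The pivot is at distance d = 0.149 m from the centre of mass.
By the parallel-axis theorem, I = I_cm + md² = 0.1023 + 0.1023 = 0.2047 kg·m².
T = 2π√(I/(mgd)) = 2π√(0.2047/(4.61 × 9.79 × 0.149)) = 1.10 s.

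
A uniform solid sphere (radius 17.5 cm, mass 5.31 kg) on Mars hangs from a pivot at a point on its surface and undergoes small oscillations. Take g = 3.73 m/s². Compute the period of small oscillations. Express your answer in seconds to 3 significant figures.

I_cm = (2/5)mr² = 0.06505 kg·m². The pivot is at distance d = 0.175 m from the centre of mass.
By the parallel-axis theorem, I = I_cm + md² = 0.06505 + 0.1626 = 0.2277 kg·m².
T = 2π√(I/(mgd)) = 2π√(0.2277/(5.31 × 3.73 × 0.175)) = 1.61 s.

1.61 s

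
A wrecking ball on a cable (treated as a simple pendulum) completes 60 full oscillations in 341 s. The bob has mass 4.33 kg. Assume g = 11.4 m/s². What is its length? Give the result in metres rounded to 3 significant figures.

T = 341/60 = 5.683 s.
From T = 2π√(L/g), L = gT²/(4π²) = 11.4 × 5.683²/(4π²) = 9.33 m.

9.33 m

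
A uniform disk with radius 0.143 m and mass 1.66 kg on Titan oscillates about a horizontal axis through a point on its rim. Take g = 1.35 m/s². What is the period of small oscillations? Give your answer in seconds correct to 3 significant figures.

I_cm = ½mr² = 0.01697 kg·m². The pivot is at distance d = 0.143 m from the centre of mass.
By the parallel-axis theorem, I = I_cm + md² = 0.01697 + 0.03395 = 0.05092 kg·m².
T = 2π√(I/(mgd)) = 2π√(0.05092/(1.66 × 1.35 × 0.143)) = 2.50 s.

2.50 s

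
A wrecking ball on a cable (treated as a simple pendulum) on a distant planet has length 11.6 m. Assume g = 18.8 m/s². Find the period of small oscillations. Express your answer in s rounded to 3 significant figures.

4.94 s

T = 2π√(L/g) = 2π√(11.6/18.8) = 2π × 0.7855 = 4.94 s.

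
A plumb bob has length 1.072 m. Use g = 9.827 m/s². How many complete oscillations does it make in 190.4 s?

91

T = 2π√(L/g) = 2π√(1.072/9.827) = 2.0752 s.
Number of complete oscillations = ⌊190.4/2.0752⌋ = ⌊91.749⌋ = 91.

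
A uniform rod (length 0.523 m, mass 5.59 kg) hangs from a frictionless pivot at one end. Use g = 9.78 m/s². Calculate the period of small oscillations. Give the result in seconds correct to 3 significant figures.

1.19 s

For a physical pendulum T = 2π√(I/(mgd)), with d = 0.2615 m from pivot to centre of mass.
I_cm = mL²/12 = 5.59 × 0.523²/12 = 0.1274 kg·m²; I = I_cm + md² = 0.1274 + 5.59 × 0.2615² = 0.5097 kg·m².
T = 2π√(0.5097/(5.59 × 9.78 × 0.2615)) = 1.19 s.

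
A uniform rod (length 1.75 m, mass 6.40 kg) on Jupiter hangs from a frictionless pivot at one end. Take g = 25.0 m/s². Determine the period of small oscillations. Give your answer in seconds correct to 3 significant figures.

1.36 s

For a physical pendulum T = 2π√(I/(mgd)), with d = 0.8750 m from pivot to centre of mass.
I_cm = mL²/12 = 6.40 × 1.75²/12 = 1.633 kg·m²; I = I_cm + md² = 1.633 + 6.40 × 0.8750² = 6.533 kg·m².
T = 2π√(6.533/(6.40 × 25.0 × 0.8750)) = 1.36 s.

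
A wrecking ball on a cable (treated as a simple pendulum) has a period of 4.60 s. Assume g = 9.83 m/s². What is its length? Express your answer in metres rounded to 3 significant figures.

5.27 m

From T = 2π√(L/g), L = gT²/(4π²) = 9.83 × 4.600²/(4π²) = 5.27 m.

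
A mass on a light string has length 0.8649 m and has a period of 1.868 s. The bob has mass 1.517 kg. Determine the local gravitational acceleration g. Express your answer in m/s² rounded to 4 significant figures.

From T = 2π√(L/g), g = 4π²L/T² = 4π² × 0.8649/1.8680² = 9.785 m/s².

9.785 m/s²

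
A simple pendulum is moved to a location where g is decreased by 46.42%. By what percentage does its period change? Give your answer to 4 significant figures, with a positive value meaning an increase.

T ∝ 1/√g, so T'/T = 1/√(0.53580) = 1.3662.
Percentage change in T = (1.3662 − 1) × 100% = 36.62%.

36.62%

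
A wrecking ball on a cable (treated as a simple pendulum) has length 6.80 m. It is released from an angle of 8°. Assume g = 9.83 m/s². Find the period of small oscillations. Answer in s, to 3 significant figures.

5.23 s

T = 2π√(L/g) = 2π√(6.80/9.83) = 2π × 0.8317 = 5.23 s.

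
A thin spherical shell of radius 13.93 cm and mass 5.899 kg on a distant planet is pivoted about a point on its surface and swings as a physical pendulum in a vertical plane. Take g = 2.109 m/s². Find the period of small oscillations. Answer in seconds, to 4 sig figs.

I_cm = (2/3)mr² = 0.076311 kg·m². The pivot is at distance d = 0.1393 m from the centre of mass.
By the parallel-axis theorem, I = I_cm + md² = 0.076311 + 0.11447 = 0.19078 kg·m².
T = 2π√(I/(mgd)) = 2π√(0.19078/(5.899 × 2.109 × 0.1393)) = 2.085 s.

2.085 s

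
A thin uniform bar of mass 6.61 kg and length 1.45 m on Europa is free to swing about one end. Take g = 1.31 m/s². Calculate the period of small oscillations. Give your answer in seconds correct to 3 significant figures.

For a physical pendulum T = 2π√(I/(mgd)), with d = 0.7250 m from pivot to centre of mass.
I_cm = mL²/12 = 6.61 × 1.45²/12 = 1.158 kg·m²; I = I_cm + md² = 1.158 + 6.61 × 0.7250² = 4.633 kg·m².
T = 2π√(4.633/(6.61 × 1.31 × 0.7250)) = 5.40 s.

5.40 s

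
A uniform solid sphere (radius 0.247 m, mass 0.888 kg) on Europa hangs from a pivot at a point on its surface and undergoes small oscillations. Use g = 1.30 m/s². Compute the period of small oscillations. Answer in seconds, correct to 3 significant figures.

3.24 s

I_cm = (2/5)mr² = 0.02167 kg·m². The pivot is at distance d = 0.247 m from the centre of mass.
By the parallel-axis theorem, I = I_cm + md² = 0.02167 + 0.05418 = 0.07585 kg·m².
T = 2π√(I/(mgd)) = 2π√(0.07585/(0.888 × 1.30 × 0.247)) = 3.24 s.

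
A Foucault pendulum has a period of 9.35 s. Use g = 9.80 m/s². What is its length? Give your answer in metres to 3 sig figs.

From T = 2π√(L/g), L = gT²/(4π²) = 9.80 × 9.350²/(4π²) = 21.7 m.

21.7 m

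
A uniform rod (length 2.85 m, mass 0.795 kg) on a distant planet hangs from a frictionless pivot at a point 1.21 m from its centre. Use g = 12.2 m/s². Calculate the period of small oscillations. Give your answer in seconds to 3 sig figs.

2.39 s

For a physical pendulum T = 2π√(I/(mgd)), with d = 1.210 m from pivot to centre of mass.
I_cm = mL²/12 = 0.795 × 2.85²/12 = 0.5381 kg·m²; I = I_cm + md² = 0.5381 + 0.795 × 1.210² = 1.702 kg·m².
T = 2π√(1.702/(0.795 × 12.2 × 1.210)) = 2.39 s.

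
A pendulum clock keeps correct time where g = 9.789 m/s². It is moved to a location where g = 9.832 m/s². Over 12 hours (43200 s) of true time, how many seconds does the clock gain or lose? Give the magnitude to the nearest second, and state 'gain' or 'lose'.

gain 95 s

The clock's period scales as T ∝ 1/√g, so T'/T = √(9.789/9.832) = 0.997811.
In 43200 s of true time the clock registers 43200/0.997811 = 43294.8 s, so it gains 95 s.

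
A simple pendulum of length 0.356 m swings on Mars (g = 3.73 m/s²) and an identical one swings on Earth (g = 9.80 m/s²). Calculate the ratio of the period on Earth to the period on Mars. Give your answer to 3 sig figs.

T ∝ 1/√g, so T₂/T₁ = √(g₁/g₂) = √(3.73/9.80) = 0.617.

0.617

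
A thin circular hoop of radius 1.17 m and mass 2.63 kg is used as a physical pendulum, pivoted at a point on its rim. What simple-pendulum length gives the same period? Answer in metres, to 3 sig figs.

2.34 m

The equivalent simple-pendulum length is L_eq = I/(md), where I is about the pivot and d = 1.170 m.
I_cm = mR² = 3.600 kg·m², so I = I_cm + md² = 3.600 + 3.600 = 7.200 kg·m².
L_eq = 7.200/(2.63 × 1.170) = 2.34 m.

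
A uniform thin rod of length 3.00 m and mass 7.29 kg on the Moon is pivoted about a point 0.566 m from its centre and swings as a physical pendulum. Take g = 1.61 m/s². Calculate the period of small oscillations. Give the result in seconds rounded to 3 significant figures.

For a physical pendulum T = 2π√(I/(mgd)), with d = 0.5660 m from pivot to centre of mass.
I_cm = mL²/12 = 7.29 × 3.00²/12 = 5.468 kg·m²; I = I_cm + md² = 5.468 + 7.29 × 0.5660² = 7.803 kg·m².
T = 2π√(7.803/(7.29 × 1.61 × 0.5660)) = 6.81 s.

6.81 s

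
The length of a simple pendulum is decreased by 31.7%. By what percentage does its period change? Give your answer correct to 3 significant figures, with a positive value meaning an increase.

-17.4%

T ∝ √L, so T'/T = √(0.6830) = 0.8264.
Percentage change in T = (0.8264 − 1) × 100% = -17.4%.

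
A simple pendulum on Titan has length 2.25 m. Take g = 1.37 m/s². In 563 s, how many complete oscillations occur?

T = 2π√(L/g) = 2π√(2.25/1.37) = 8.052 s.
Number of complete oscillations = ⌊563/8.052⌋ = ⌊69.92⌋ = 69.

69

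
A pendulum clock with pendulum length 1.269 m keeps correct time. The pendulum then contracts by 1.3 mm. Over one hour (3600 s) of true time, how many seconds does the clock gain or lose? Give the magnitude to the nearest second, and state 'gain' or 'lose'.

gain 2 s

T ∝ √L, so T'/T = √(1.26770/1.269) = 0.999488.
In 3600 s of true time the clock registers 3600/0.999488 = 3601.8 s, so it gains 2 s.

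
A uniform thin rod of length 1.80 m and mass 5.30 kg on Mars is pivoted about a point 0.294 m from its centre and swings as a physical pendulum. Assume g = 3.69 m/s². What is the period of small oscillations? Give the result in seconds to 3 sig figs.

For a physical pendulum T = 2π√(I/(mgd)), with d = 0.2940 m from pivot to centre of mass.
I_cm = mL²/12 = 5.30 × 1.80²/12 = 1.431 kg·m²; I = I_cm + md² = 1.431 + 5.30 × 0.2940² = 1.889 kg·m².
T = 2π√(1.889/(5.30 × 3.69 × 0.2940)) = 3.60 s.

3.60 s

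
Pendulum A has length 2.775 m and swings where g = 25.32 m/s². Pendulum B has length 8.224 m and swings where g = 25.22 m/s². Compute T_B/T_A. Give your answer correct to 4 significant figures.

1.725

T = 2π√(L/g), so T_B/T_A = √((L_B/g_B)/(L_A/g_A)) = √((8.224/25.22)/(2.775/25.32)) = 1.725.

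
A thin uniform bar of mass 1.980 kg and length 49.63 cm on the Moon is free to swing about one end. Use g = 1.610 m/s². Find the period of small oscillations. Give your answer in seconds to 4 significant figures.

For a physical pendulum T = 2π√(I/(mgd)), with d = 0.24815 m from pivot to centre of mass.
I_cm = mL²/12 = 1.980 × 0.4963²/12 = 0.040642 kg·m²; I = I_cm + md² = 0.040642 + 1.980 × 0.24815² = 0.16257 kg·m².
T = 2π√(0.16257/(1.980 × 1.610 × 0.24815)) = 2.848 s.

2.848 s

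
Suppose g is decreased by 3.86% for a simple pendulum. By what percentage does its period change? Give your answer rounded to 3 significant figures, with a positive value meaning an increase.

T ∝ 1/√g, so T'/T = 1/√(0.9614) = 1.020.
Percentage change in T = (1.020 − 1) × 100% = 1.99%.

1.99%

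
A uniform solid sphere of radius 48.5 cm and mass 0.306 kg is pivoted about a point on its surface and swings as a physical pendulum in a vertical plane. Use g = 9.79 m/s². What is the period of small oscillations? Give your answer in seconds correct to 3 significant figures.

1.65 s

I_cm = (2/5)mr² = 0.02879 kg·m². The pivot is at distance d = 0.485 m from the centre of mass.
By the parallel-axis theorem, I = I_cm + md² = 0.02879 + 0.07198 = 0.1008 kg·m².
T = 2π√(I/(mgd)) = 2π√(0.1008/(0.306 × 9.79 × 0.485)) = 1.65 s.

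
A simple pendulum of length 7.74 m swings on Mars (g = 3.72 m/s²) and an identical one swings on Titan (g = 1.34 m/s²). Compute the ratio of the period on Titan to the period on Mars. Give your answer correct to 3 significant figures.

1.67

T ∝ 1/√g, so T₂/T₁ = √(g₁/g₂) = √(3.72/1.34) = 1.67.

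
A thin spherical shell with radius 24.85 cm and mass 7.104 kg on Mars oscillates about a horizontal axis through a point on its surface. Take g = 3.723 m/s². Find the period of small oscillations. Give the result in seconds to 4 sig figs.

2.096 s

I_cm = (2/3)mr² = 0.29246 kg·m². The pivot is at distance d = 0.2485 m from the centre of mass.
By the parallel-axis theorem, I = I_cm + md² = 0.29246 + 0.43869 = 0.73115 kg·m².
T = 2π√(I/(mgd)) = 2π√(0.73115/(7.104 × 3.723 × 0.2485)) = 2.096 s.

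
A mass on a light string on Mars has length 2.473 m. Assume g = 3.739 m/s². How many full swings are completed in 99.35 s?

19

T = 2π√(L/g) = 2π√(2.473/3.739) = 5.1099 s.
Number of complete oscillations = ⌊99.35/5.1099⌋ = ⌊19.443⌋ = 19.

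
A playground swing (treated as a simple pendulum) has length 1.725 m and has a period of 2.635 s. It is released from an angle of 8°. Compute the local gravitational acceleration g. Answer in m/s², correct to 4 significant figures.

From T = 2π√(L/g), g = 4π²L/T² = 4π² × 1.725/2.6350² = 9.808 m/s².

9.808 m/s²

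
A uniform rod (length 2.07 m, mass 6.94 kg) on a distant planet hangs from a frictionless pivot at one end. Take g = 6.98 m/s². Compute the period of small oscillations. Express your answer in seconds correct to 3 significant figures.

For a physical pendulum T = 2π√(I/(mgd)), with d = 1.035 m from pivot to centre of mass.
I_cm = mL²/12 = 6.94 × 2.07²/12 = 2.478 kg·m²; I = I_cm + md² = 2.478 + 6.94 × 1.035² = 9.912 kg·m².
T = 2π√(9.912/(6.94 × 6.98 × 1.035)) = 2.79 s.

2.79 s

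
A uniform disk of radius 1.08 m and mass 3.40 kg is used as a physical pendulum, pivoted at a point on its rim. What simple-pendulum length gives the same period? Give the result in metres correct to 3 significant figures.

1.62 m

The equivalent simple-pendulum length is L_eq = I/(md), where I is about the pivot and d = 1.080 m.
I_cm = ½mR² = 1.983 kg·m², so I = I_cm + md² = 1.983 + 3.966 = 5.949 kg·m².
L_eq = 5.949/(3.40 × 1.080) = 1.62 m.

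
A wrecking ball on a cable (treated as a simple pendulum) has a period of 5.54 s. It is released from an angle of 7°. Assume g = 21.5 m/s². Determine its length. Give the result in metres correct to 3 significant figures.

16.7 m

From T = 2π√(L/g), L = gT²/(4π²) = 21.5 × 5.540²/(4π²) = 16.7 m.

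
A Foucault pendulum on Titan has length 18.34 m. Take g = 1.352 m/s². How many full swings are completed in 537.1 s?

23

T = 2π√(L/g) = 2π√(18.34/1.352) = 23.141 s.
Number of complete oscillations = ⌊537.1/23.141⌋ = ⌊23.209⌋ = 23.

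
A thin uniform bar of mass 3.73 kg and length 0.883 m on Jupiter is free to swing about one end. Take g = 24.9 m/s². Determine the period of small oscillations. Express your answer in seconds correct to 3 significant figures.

0.966 s

For a physical pendulum T = 2π√(I/(mgd)), with d = 0.4415 m from pivot to centre of mass.
I_cm = mL²/12 = 3.73 × 0.883²/12 = 0.2424 kg·m²; I = I_cm + md² = 0.2424 + 3.73 × 0.4415² = 0.9694 kg·m².
T = 2π√(0.9694/(3.73 × 24.9 × 0.4415)) = 0.966 s.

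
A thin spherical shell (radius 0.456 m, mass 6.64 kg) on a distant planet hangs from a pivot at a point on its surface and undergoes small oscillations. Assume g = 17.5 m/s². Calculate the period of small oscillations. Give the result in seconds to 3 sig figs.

1.31 s

I_cm = (2/3)mr² = 0.9205 kg·m². The pivot is at distance d = 0.456 m from the centre of mass.
By the parallel-axis theorem, I = I_cm + md² = 0.9205 + 1.381 = 2.301 kg·m².
T = 2π√(I/(mgd)) = 2π√(2.301/(6.64 × 17.5 × 0.456)) = 1.31 s.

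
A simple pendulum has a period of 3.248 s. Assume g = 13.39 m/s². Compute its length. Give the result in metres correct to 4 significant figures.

From T = 2π√(L/g), L = gT²/(4π²) = 13.39 × 3.2480²/(4π²) = 3.578 m.

3.578 m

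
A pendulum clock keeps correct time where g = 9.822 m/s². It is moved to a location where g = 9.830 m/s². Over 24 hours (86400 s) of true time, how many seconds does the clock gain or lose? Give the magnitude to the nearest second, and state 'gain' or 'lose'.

The clock's period scales as T ∝ 1/√g, so T'/T = √(9.822/9.830) = 0.999593.
In 86400 s of true time the clock registers 86400/0.999593 = 86435.2 s, so it gains 35 s.

gain 35 s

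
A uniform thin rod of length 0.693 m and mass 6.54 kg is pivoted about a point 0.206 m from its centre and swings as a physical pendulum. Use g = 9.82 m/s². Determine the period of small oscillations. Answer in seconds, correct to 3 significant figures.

For a physical pendulum T = 2π√(I/(mgd)), with d = 0.2060 m from pivot to centre of mass.
I_cm = mL²/12 = 6.54 × 0.693²/12 = 0.2617 kg·m²; I = I_cm + md² = 0.2617 + 6.54 × 0.2060² = 0.5393 kg·m².
T = 2π√(0.5393/(6.54 × 9.82 × 0.2060)) = 1.27 s.

1.27 s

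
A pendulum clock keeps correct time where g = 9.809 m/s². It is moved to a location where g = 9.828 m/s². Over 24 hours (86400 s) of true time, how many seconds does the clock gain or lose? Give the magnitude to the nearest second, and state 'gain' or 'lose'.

gain 84 s

The clock's period scales as T ∝ 1/√g, so T'/T = √(9.809/9.828) = 0.999033.
In 86400 s of true time the clock registers 86400/0.999033 = 86483.6 s, so it gains 84 s.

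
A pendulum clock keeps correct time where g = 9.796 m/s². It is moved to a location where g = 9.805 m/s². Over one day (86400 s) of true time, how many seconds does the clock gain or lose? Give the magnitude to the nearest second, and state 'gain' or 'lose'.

gain 40 s

The clock's period scales as T ∝ 1/√g, so T'/T = √(9.796/9.805) = 0.999541.
In 86400 s of true time the clock registers 86400/0.999541 = 86439.7 s, so it gains 40 s.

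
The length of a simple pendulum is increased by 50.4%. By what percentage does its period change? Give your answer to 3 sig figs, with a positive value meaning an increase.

22.6%

T ∝ √L, so T'/T = √(1.504) = 1.226.
Percentage change in T = (1.226 − 1) × 100% = 22.6%.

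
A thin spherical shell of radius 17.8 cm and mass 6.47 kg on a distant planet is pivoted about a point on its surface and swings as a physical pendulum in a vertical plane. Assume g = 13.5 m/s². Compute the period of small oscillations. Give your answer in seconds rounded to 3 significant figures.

0.931 s

I_cm = (2/3)mr² = 0.1367 kg·m². The pivot is at distance d = 0.178 m from the centre of mass.
By the parallel-axis theorem, I = I_cm + md² = 0.1367 + 0.2050 = 0.3417 kg·m².
T = 2π√(I/(mgd)) = 2π√(0.3417/(6.47 × 13.5 × 0.178)) = 0.931 s.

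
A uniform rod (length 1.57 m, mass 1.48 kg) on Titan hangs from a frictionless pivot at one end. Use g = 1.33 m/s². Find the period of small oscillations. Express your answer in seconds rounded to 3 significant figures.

5.57 s

For a physical pendulum T = 2π√(I/(mgd)), with d = 0.7850 m from pivot to centre of mass.
I_cm = mL²/12 = 1.48 × 1.57²/12 = 0.3040 kg·m²; I = I_cm + md² = 0.3040 + 1.48 × 0.7850² = 1.216 kg·m².
T = 2π√(1.216/(1.48 × 1.33 × 0.7850)) = 5.57 s.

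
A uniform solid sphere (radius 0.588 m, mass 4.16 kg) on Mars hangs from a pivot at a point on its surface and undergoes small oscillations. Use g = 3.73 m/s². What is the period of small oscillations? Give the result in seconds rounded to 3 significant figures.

2.95 s

I_cm = (2/5)mr² = 0.5753 kg·m². The pivot is at distance d = 0.588 m from the centre of mass.
By the parallel-axis theorem, I = I_cm + md² = 0.5753 + 1.438 = 2.014 kg·m².
T = 2π√(I/(mgd)) = 2π√(2.014/(4.16 × 3.73 × 0.588)) = 2.95 s.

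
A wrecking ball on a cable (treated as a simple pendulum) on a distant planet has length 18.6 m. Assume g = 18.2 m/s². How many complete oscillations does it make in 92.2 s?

T = 2π√(L/g) = 2π√(18.6/18.2) = 6.352 s.
Number of complete oscillations = ⌊92.2/6.352⌋ = ⌊14.52⌋ = 14.

14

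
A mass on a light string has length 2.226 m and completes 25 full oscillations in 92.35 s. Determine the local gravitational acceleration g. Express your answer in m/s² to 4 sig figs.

6.440 m/s²

T = 92.35/25 = 3.6940 s.
From T = 2π√(L/g), g = 4π²L/T² = 4π² × 2.226/3.6940² = 6.440 m/s².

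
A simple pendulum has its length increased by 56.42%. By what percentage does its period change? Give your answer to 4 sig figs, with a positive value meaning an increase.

T ∝ √L, so T'/T = √(1.5642) = 1.2507.
Percentage change in T = (1.2507 − 1) × 100% = 25.07%.

25.07%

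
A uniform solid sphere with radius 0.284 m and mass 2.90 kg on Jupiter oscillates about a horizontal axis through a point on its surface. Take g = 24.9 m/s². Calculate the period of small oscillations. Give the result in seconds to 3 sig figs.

0.794 s

I_cm = (2/5)mr² = 0.09356 kg·m². The pivot is at distance d = 0.284 m from the centre of mass.
By the parallel-axis theorem, I = I_cm + md² = 0.09356 + 0.2339 = 0.3275 kg·m².
T = 2π√(I/(mgd)) = 2π√(0.3275/(2.90 × 24.9 × 0.284)) = 0.794 s.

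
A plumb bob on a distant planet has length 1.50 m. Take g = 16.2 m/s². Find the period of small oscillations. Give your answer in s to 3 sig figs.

T = 2π√(L/g) = 2π√(1.50/16.2) = 2π × 0.3043 = 1.91 s.

1.91 s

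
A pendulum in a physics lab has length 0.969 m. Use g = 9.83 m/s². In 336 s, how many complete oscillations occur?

170

T = 2π√(L/g) = 2π√(0.969/9.83) = 1.973 s.
Number of complete oscillations = ⌊336/1.973⌋ = ⌊170.3⌋ = 170.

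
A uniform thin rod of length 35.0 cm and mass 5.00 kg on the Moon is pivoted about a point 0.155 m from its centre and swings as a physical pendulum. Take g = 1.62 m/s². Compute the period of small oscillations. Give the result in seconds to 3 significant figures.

2.32 s

For a physical pendulum T = 2π√(I/(mgd)), with d = 0.1550 m from pivot to centre of mass.
I_cm = mL²/12 = 5.00 × 0.350²/12 = 0.05104 kg·m²; I = I_cm + md² = 0.05104 + 5.00 × 0.1550² = 0.1712 kg·m².
T = 2π√(0.1712/(5.00 × 1.62 × 0.1550)) = 2.32 s.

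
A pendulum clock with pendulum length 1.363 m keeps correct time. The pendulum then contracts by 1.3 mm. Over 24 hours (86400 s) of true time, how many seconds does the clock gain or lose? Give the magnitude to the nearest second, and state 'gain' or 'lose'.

gain 41 s

T ∝ √L, so T'/T = √(1.36170/1.363) = 0.999523.
In 86400 s of true time the clock registers 86400/0.999523 = 86441.2 s, so it gains 41 s.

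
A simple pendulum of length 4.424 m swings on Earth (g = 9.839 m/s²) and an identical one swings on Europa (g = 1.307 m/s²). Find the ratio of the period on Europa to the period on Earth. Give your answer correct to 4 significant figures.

2.744

T ∝ 1/√g, so T₂/T₁ = √(g₁/g₂) = √(9.839/1.307) = 2.744.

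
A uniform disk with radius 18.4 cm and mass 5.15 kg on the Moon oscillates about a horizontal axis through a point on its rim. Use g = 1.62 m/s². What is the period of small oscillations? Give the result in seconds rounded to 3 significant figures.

I_cm = ½mr² = 0.08718 kg·m². The pivot is at distance d = 0.184 m from the centre of mass.
By the parallel-axis theorem, I = I_cm + md² = 0.08718 + 0.1744 = 0.2615 kg·m².
T = 2π√(I/(mgd)) = 2π√(0.2615/(5.15 × 1.62 × 0.184)) = 2.59 s.

2.59 s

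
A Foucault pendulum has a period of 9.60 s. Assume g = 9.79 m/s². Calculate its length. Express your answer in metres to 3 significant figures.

22.9 m

From T = 2π√(L/g), L = gT²/(4π²) = 9.79 × 9.600²/(4π²) = 22.9 m.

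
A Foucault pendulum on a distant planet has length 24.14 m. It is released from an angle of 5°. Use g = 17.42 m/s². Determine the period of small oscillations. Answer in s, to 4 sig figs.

7.396 s

T = 2π√(L/g) = 2π√(24.14/17.42) = 2π × 1.1772 = 7.396 s.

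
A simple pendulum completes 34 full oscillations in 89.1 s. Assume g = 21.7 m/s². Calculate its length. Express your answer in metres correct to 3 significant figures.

T = 89.1/34 = 2.621 s.
From T = 2π√(L/g), L = gT²/(4π²) = 21.7 × 2.621²/(4π²) = 3.77 m.

3.77 m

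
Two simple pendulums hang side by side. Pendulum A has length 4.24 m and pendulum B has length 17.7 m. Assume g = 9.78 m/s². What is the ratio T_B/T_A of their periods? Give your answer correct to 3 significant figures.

2.04

T ∝ √L, so T_B/T_A = √(L_B/L_A) = √(17.7/4.24) = 2.04.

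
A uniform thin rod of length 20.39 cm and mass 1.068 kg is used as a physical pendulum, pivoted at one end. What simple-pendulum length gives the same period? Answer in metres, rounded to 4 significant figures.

0.1359 m

The equivalent simple-pendulum length is L_eq = I/(md), where I is about the pivot and d = 0.10195 m.
I_cm = (1/12)mL² = 0.0037002 kg·m², so I = I_cm + md² = 0.0037002 + 0.011101 = 0.014801 kg·m².
L_eq = 0.014801/(1.068 × 0.10195) = 0.1359 m.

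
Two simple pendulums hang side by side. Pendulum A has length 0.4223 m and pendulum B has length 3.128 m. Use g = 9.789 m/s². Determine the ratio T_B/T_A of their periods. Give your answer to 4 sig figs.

T ∝ √L, so T_B/T_A = √(L_B/L_A) = √(3.128/0.4223) = 2.722.

2.722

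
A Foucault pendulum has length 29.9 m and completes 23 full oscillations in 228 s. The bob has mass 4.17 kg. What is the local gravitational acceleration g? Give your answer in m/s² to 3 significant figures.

T = 228/23 = 9.913 s.
From T = 2π√(L/g), g = 4π²L/T² = 4π² × 29.9/9.913² = 12.0 m/s².

12.0 m/s²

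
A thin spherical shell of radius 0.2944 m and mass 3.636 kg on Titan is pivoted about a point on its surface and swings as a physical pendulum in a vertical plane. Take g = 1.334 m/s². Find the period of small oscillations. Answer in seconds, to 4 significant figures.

3.811 s

I_cm = (2/3)mr² = 0.21009 kg·m². The pivot is at distance d = 0.2944 m from the centre of mass.
By the parallel-axis theorem, I = I_cm + md² = 0.21009 + 0.31514 = 0.52523 kg·m².
T = 2π√(I/(mgd)) = 2π√(0.52523/(3.636 × 1.334 × 0.2944)) = 3.811 s.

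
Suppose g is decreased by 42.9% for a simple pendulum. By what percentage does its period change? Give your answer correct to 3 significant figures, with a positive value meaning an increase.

32.3%

T ∝ 1/√g, so T'/T = 1/√(0.5710) = 1.323.
Percentage change in T = (1.323 − 1) × 100% = 32.3%.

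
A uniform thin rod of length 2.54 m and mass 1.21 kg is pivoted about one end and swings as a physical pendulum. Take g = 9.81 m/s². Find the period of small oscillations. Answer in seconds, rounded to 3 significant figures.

2.61 s

For a physical pendulum T = 2π√(I/(mgd)), with d = 1.270 m from pivot to centre of mass.
I_cm = mL²/12 = 1.21 × 2.54²/12 = 0.6505 kg·m²; I = I_cm + md² = 0.6505 + 1.21 × 1.270² = 2.602 kg·m².
T = 2π√(2.602/(1.21 × 9.81 × 1.270)) = 2.61 s.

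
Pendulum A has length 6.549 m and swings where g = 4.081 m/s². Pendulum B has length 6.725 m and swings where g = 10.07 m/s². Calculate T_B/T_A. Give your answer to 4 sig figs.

T = 2π√(L/g), so T_B/T_A = √((L_B/g_B)/(L_A/g_A)) = √((6.725/10.07)/(6.549/4.081)) = 0.6451.

0.6451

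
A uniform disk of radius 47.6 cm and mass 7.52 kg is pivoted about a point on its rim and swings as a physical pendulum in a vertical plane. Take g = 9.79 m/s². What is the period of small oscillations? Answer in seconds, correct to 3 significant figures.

1.70 s

I_cm = ½mr² = 0.8519 kg·m². The pivot is at distance d = 0.476 m from the centre of mass.
By the parallel-axis theorem, I = I_cm + md² = 0.8519 + 1.704 = 2.556 kg·m².
T = 2π√(I/(mgd)) = 2π√(2.556/(7.52 × 9.79 × 0.476)) = 1.70 s.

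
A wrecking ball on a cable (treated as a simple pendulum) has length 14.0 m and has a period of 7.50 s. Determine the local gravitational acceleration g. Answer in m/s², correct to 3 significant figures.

9.83 m/s²

From T = 2π√(L/g), g = 4π²L/T² = 4π² × 14.0/7.500² = 9.83 m/s².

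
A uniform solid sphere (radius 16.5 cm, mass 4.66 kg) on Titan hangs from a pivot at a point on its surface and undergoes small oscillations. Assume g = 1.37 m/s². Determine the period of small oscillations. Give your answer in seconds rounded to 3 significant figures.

2.58 s

I_cm = (2/5)mr² = 0.05075 kg·m². The pivot is at distance d = 0.165 m from the centre of mass.
By the parallel-axis theorem, I = I_cm + md² = 0.05075 + 0.1269 = 0.1776 kg·m².
T = 2π√(I/(mgd)) = 2π√(0.1776/(4.66 × 1.37 × 0.165)) = 2.58 s.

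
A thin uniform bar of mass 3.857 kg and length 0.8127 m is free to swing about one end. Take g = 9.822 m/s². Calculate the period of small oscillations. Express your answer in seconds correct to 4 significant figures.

For a physical pendulum T = 2π√(I/(mgd)), with d = 0.40635 m from pivot to centre of mass.
I_cm = mL²/12 = 3.857 × 0.8127²/12 = 0.21229 kg·m²; I = I_cm + md² = 0.21229 + 3.857 × 0.40635² = 0.84916 kg·m².
T = 2π√(0.84916/(3.857 × 9.822 × 0.40635)) = 1.476 s.

1.476 s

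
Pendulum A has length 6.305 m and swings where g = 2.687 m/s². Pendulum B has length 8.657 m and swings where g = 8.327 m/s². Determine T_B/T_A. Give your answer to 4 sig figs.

T = 2π√(L/g), so T_B/T_A = √((L_B/g_B)/(L_A/g_A)) = √((8.657/8.327)/(6.305/2.687)) = 0.6656.

0.6656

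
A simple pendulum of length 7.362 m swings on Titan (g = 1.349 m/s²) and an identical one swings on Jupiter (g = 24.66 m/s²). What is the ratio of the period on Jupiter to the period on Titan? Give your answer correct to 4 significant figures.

T ∝ 1/√g, so T₂/T₁ = √(g₁/g₂) = √(1.349/24.66) = 0.2339.

0.2339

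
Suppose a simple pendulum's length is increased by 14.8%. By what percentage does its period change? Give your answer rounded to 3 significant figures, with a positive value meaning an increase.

T ∝ √L, so T'/T = √(1.148) = 1.071.
Percentage change in T = (1.071 − 1) × 100% = 7.14%.

7.14%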